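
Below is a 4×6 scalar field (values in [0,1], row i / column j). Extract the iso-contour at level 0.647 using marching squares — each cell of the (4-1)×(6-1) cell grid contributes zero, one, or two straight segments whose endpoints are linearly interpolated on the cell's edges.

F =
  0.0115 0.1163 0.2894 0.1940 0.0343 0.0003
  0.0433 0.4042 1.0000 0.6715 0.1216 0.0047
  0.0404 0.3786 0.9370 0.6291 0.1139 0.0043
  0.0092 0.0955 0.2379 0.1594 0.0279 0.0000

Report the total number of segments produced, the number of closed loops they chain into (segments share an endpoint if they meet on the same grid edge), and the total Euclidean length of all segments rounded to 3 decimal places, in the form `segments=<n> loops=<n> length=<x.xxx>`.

segments=8 loops=1 length=5.638

cell (0,1): code 0100 → (0.503,2.000)–(1.000,1.408)
cell (0,2): code 1100 → (0.949,3.000)–(0.503,2.000)
cell (0,3): code 1000 → (1.000,3.045)–(0.949,3.000)
cell (1,1): code 0110 → (1.000,1.408)–(2.000,1.481)
cell (1,2): code 1011 → (2.000,2.942)–(1.578,3.000)
cell (1,3): code 0001 → (1.578,3.000)–(1.000,3.045)
cell (2,1): code 0010 → (2.000,1.481)–(2.415,2.000)
cell (2,2): code 0001 → (2.415,2.000)–(2.000,2.942)
total: 8 segments, chained into 1 closed loop(s), length Σ = 5.638070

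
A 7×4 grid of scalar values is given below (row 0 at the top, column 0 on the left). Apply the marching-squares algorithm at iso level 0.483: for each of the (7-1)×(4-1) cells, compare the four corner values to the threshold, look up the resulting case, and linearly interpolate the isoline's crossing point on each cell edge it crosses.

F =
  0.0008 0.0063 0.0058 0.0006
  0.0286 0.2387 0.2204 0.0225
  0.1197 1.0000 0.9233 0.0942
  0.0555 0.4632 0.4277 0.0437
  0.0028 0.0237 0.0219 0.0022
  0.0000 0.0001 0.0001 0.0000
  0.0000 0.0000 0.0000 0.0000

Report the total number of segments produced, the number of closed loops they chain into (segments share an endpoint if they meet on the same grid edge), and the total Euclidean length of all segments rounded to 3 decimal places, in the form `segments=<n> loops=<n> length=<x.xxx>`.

segments=6 loops=1 length=5.886

cell (1,0): code 0100 → (1.321,1.000)–(2.000,0.413)
cell (1,1): code 1100 → (1.374,2.000)–(1.321,1.000)
cell (1,2): code 1000 → (2.000,2.531)–(1.374,2.000)
cell (2,0): code 0010 → (2.000,0.413)–(2.963,1.000)
cell (2,1): code 0011 → (2.963,1.000)–(2.888,2.000)
cell (2,2): code 0001 → (2.888,2.000)–(2.000,2.531)
total: 6 segments, chained into 1 closed loop(s), length Σ = 5.886323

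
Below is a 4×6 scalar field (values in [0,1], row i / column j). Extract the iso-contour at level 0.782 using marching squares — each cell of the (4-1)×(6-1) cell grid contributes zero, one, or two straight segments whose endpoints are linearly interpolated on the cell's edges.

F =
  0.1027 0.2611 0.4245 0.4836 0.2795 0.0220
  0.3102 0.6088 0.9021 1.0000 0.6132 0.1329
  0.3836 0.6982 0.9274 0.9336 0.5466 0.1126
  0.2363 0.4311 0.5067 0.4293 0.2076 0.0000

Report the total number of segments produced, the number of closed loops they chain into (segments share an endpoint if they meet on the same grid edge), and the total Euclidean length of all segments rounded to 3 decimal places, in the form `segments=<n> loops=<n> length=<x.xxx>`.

cell (0,1): code 0100 → (0.749,2.000)–(1.000,1.591)
cell (0,2): code 1100 → (0.578,3.000)–(0.749,2.000)
cell (0,3): code 1000 → (1.000,3.564)–(0.578,3.000)
cell (1,1): code 0110 → (1.000,1.591)–(2.000,1.366)
cell (1,3): code 1001 → (2.000,3.392)–(1.000,3.564)
cell (2,1): code 0010 → (2.000,1.366)–(2.346,2.000)
cell (2,2): code 0011 → (2.346,2.000)–(2.301,3.000)
cell (2,3): code 0001 → (2.301,3.000)–(2.000,3.392)
total: 8 segments, chained into 1 closed loop(s), length Σ = 6.456016

segments=8 loops=1 length=6.456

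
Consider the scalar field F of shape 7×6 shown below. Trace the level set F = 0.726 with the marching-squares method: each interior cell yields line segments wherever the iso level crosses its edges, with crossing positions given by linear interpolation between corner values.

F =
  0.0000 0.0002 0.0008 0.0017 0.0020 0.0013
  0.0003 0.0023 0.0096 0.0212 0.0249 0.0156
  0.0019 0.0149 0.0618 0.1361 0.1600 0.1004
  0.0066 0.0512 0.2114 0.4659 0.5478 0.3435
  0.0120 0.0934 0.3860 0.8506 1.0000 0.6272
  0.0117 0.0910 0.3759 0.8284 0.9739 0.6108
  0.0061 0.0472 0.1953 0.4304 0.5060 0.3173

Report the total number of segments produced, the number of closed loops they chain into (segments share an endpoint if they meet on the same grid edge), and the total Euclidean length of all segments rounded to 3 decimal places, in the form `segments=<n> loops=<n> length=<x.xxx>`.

cell (3,2): code 0100 → (3.676,3.000)–(4.000,2.732)
cell (3,3): code 1100 → (3.394,4.000)–(3.676,3.000)
cell (3,4): code 1000 → (4.000,4.735)–(3.394,4.000)
cell (4,2): code 0110 → (4.000,2.732)–(5.000,2.774)
cell (4,4): code 1001 → (5.000,4.683)–(4.000,4.735)
cell (5,2): code 0010 → (5.000,2.774)–(5.257,3.000)
cell (5,3): code 0011 → (5.257,3.000)–(5.530,4.000)
cell (5,4): code 0001 → (5.530,4.000)–(5.000,4.683)
total: 8 segments, chained into 1 closed loop(s), length Σ = 6.657616

segments=8 loops=1 length=6.658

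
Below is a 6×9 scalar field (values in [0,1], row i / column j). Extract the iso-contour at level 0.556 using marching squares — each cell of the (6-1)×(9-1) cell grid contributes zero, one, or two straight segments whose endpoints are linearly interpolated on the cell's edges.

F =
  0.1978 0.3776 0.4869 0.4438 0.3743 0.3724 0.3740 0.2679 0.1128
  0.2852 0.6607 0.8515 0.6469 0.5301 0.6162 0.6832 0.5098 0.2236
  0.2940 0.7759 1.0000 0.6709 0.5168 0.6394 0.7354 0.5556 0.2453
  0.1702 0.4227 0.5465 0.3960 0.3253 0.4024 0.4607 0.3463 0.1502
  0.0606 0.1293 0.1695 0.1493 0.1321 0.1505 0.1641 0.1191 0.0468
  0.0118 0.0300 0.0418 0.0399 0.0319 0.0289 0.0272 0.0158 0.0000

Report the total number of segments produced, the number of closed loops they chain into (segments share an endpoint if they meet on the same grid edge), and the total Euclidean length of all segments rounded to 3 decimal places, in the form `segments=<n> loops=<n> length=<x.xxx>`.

cell (0,0): code 0100 → (0.630,1.000)–(1.000,0.721)
cell (0,1): code 1100 → (0.190,2.000)–(0.630,1.000)
cell (0,2): code 1100 → (0.552,3.000)–(0.190,2.000)
cell (0,3): code 1000 → (1.000,3.778)–(0.552,3.000)
cell (0,4): code 0100 → (0.753,5.000)–(1.000,4.301)
cell (0,5): code 1100 → (0.589,6.000)–(0.753,5.000)
cell (0,6): code 1000 → (1.000,6.734)–(0.589,6.000)
cell (1,0): code 0110 → (1.000,0.721)–(2.000,0.544)
cell (1,3): code 1001 → (2.000,3.746)–(1.000,3.778)
cell (1,4): code 0110 → (1.000,4.301)–(2.000,4.320)
cell (1,6): code 1001 → (2.000,6.998)–(1.000,6.734)
cell (2,0): code 0010 → (2.000,0.544)–(2.623,1.000)
cell (2,1): code 0011 → (2.623,1.000)–(2.979,2.000)
cell (2,2): code 0011 → (2.979,2.000)–(2.418,3.000)
cell (2,3): code 0001 → (2.418,3.000)–(2.000,3.746)
cell (2,4): code 0010 → (2.000,4.320)–(2.352,5.000)
cell (2,5): code 0011 → (2.352,5.000)–(2.653,6.000)
cell (2,6): code 0001 → (2.653,6.000)–(2.000,6.998)
total: 18 segments, chained into 2 closed loop(s), length Σ = 17.001912

segments=18 loops=2 length=17.002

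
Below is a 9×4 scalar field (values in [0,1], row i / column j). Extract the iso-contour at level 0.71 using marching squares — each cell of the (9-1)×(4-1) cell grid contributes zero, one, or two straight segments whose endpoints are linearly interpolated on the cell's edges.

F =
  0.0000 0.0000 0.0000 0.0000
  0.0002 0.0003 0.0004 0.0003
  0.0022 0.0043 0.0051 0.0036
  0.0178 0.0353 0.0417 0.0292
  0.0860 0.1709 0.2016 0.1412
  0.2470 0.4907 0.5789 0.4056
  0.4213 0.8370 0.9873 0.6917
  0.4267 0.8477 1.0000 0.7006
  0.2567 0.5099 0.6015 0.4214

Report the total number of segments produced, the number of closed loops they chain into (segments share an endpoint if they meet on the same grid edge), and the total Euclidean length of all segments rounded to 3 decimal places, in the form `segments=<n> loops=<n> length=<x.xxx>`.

segments=8 loops=1 length=7.468

cell (5,0): code 0100 → (5.633,1.000)–(6.000,0.694)
cell (5,1): code 1100 → (5.321,2.000)–(5.633,1.000)
cell (5,2): code 1000 → (6.000,2.938)–(5.321,2.000)
cell (6,0): code 0110 → (6.000,0.694)–(7.000,0.673)
cell (6,2): code 1001 → (7.000,2.969)–(6.000,2.938)
cell (7,0): code 0010 → (7.000,0.673)–(7.408,1.000)
cell (7,1): code 0011 → (7.408,1.000)–(7.728,2.000)
cell (7,2): code 0001 → (7.728,2.000)–(7.000,2.969)
total: 8 segments, chained into 1 closed loop(s), length Σ = 7.467804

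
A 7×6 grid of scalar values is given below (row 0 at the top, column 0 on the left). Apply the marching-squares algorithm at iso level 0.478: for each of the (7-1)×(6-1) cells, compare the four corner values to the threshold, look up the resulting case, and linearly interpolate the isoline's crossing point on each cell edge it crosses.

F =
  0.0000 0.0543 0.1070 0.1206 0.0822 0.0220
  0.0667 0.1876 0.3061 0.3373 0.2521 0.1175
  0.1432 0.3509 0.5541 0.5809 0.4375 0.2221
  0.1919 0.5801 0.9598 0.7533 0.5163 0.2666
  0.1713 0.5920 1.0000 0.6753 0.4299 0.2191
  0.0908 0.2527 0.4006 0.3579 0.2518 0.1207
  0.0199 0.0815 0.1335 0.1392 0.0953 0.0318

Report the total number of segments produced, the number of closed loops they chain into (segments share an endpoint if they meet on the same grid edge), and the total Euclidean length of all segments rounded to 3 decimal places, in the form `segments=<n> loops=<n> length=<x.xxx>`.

cell (1,1): code 0100 → (1.693,2.000)–(2.000,1.625)
cell (1,2): code 1100 → (1.578,3.000)–(1.693,2.000)
cell (1,3): code 1000 → (2.000,3.718)–(1.578,3.000)
cell (2,0): code 0100 → (2.555,1.000)–(3.000,0.737)
cell (2,1): code 1110 → (2.000,1.625)–(2.555,1.000)
cell (2,3): code 1101 → (2.514,4.000)–(2.000,3.718)
cell (2,4): code 1000 → (3.000,4.153)–(2.514,4.000)
cell (3,0): code 0110 → (3.000,0.737)–(4.000,0.729)
cell (3,3): code 1011 → (4.000,3.804)–(3.443,4.000)
cell (3,4): code 0001 → (3.443,4.000)–(3.000,4.153)
cell (4,0): code 0010 → (4.000,0.729)–(4.336,1.000)
cell (4,1): code 0011 → (4.336,1.000)–(4.871,2.000)
cell (4,2): code 0011 → (4.871,2.000)–(4.622,3.000)
cell (4,3): code 0001 → (4.622,3.000)–(4.000,3.804)
total: 14 segments, chained into 1 closed loop(s), length Σ = 10.444723

segments=14 loops=1 length=10.445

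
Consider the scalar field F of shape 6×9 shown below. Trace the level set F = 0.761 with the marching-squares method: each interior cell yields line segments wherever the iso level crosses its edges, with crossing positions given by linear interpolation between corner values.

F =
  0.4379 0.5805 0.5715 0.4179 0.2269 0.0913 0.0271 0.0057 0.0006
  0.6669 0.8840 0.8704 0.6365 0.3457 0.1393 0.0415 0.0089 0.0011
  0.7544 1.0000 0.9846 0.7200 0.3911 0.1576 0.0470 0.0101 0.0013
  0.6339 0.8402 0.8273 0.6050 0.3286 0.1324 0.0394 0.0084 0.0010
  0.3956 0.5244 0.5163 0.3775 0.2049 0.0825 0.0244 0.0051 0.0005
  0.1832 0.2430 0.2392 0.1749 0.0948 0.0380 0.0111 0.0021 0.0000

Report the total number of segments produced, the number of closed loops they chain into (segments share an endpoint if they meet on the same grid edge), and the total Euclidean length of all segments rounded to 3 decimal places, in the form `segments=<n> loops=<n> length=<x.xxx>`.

segments=10 loops=1 length=8.566

cell (0,0): code 0100 → (0.595,1.000)–(1.000,0.433)
cell (0,1): code 1100 → (0.634,2.000)–(0.595,1.000)
cell (0,2): code 1000 → (1.000,2.468)–(0.634,2.000)
cell (1,0): code 0110 → (1.000,0.433)–(2.000,0.027)
cell (1,2): code 1001 → (2.000,2.845)–(1.000,2.468)
cell (2,0): code 0110 → (2.000,0.027)–(3.000,0.616)
cell (2,2): code 1001 → (3.000,2.298)–(2.000,2.845)
cell (3,0): code 0010 → (3.000,0.616)–(3.251,1.000)
cell (3,1): code 0011 → (3.251,1.000)–(3.213,2.000)
cell (3,2): code 0001 → (3.213,2.000)–(3.000,2.298)
total: 10 segments, chained into 1 closed loop(s), length Σ = 8.565864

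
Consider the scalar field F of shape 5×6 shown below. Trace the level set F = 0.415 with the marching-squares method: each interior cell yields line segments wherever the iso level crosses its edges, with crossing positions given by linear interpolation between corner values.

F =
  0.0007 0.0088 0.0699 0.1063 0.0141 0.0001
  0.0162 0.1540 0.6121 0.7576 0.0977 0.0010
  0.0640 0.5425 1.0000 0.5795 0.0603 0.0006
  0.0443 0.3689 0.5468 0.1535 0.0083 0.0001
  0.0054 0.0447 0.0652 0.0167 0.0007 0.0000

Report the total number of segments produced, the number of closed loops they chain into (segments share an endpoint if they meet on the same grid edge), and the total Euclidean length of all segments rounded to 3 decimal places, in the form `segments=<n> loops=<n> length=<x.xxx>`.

segments=12 loops=1 length=8.419

cell (0,1): code 0100 → (0.636,2.000)–(1.000,1.570)
cell (0,2): code 1100 → (0.474,3.000)–(0.636,2.000)
cell (0,3): code 1000 → (1.000,3.519)–(0.474,3.000)
cell (1,0): code 0100 → (1.672,1.000)–(2.000,0.734)
cell (1,1): code 1110 → (1.000,1.570)–(1.672,1.000)
cell (1,3): code 1001 → (2.000,3.317)–(1.000,3.519)
cell (2,0): code 0010 → (2.000,0.734)–(2.734,1.000)
cell (2,1): code 0111 → (2.734,1.000)–(3.000,1.259)
cell (2,2): code 1011 → (3.000,2.335)–(2.386,3.000)
cell (2,3): code 0001 → (2.386,3.000)–(2.000,3.317)
cell (3,1): code 0010 → (3.000,1.259)–(3.274,2.000)
cell (3,2): code 0001 → (3.274,2.000)–(3.000,2.335)
total: 12 segments, chained into 1 closed loop(s), length Σ = 8.418542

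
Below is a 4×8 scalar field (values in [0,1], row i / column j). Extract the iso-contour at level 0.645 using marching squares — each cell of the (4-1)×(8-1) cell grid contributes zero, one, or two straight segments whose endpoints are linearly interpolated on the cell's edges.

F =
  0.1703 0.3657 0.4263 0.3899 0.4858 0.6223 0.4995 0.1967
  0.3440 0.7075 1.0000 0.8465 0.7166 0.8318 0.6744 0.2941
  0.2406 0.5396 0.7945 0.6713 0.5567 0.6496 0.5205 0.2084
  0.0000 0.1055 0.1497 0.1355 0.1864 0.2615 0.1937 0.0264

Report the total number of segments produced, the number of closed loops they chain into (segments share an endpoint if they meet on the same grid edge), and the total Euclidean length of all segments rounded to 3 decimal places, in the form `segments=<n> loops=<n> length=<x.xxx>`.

segments=18 loops=1 length=12.586

cell (0,0): code 0100 → (0.817,1.000)–(1.000,0.828)
cell (0,1): code 1100 → (0.381,2.000)–(0.817,1.000)
cell (0,2): code 1100 → (0.559,3.000)–(0.381,2.000)
cell (0,3): code 1100 → (0.690,4.000)–(0.559,3.000)
cell (0,4): code 1100 → (0.108,5.000)–(0.690,4.000)
cell (0,5): code 1100 → (0.832,6.000)–(0.108,5.000)
cell (0,6): code 1000 → (1.000,6.077)–(0.832,6.000)
cell (1,0): code 0010 → (1.000,0.828)–(1.372,1.000)
cell (1,1): code 0111 → (1.372,1.000)–(2.000,1.413)
cell (1,3): code 1011 → (2.000,3.229)–(1.448,4.000)
cell (1,4): code 0111 → (1.448,4.000)–(2.000,4.950)
cell (1,5): code 1011 → (2.000,5.036)–(1.191,6.000)
cell (1,6): code 0001 → (1.191,6.000)–(1.000,6.077)
cell (2,1): code 0010 → (2.000,1.413)–(2.232,2.000)
cell (2,2): code 0011 → (2.232,2.000)–(2.049,3.000)
cell (2,3): code 0001 → (2.049,3.000)–(2.000,3.229)
cell (2,4): code 0010 → (2.000,4.950)–(2.012,5.000)
cell (2,5): code 0001 → (2.012,5.000)–(2.000,5.036)
total: 18 segments, chained into 1 closed loop(s), length Σ = 12.586308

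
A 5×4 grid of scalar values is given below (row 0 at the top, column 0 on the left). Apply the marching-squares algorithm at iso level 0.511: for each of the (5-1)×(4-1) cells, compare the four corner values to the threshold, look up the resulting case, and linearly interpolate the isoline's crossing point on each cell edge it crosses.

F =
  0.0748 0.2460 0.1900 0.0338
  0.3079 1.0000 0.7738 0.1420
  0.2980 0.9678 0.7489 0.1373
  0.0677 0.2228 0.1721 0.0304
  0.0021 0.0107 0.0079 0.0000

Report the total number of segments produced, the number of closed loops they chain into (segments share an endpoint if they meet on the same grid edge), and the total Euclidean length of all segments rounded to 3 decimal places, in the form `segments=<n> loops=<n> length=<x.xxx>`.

cell (0,0): code 0100 → (0.351,1.000)–(1.000,0.293)
cell (0,1): code 1100 → (0.550,2.000)–(0.351,1.000)
cell (0,2): code 1000 → (1.000,2.416)–(0.550,2.000)
cell (1,0): code 0110 → (1.000,0.293)–(2.000,0.318)
cell (1,2): code 1001 → (2.000,2.389)–(1.000,2.416)
cell (2,0): code 0010 → (2.000,0.318)–(2.613,1.000)
cell (2,1): code 0011 → (2.613,1.000)–(2.412,2.000)
cell (2,2): code 0001 → (2.412,2.000)–(2.000,2.389)
total: 8 segments, chained into 1 closed loop(s), length Σ = 7.096113

segments=8 loops=1 length=7.096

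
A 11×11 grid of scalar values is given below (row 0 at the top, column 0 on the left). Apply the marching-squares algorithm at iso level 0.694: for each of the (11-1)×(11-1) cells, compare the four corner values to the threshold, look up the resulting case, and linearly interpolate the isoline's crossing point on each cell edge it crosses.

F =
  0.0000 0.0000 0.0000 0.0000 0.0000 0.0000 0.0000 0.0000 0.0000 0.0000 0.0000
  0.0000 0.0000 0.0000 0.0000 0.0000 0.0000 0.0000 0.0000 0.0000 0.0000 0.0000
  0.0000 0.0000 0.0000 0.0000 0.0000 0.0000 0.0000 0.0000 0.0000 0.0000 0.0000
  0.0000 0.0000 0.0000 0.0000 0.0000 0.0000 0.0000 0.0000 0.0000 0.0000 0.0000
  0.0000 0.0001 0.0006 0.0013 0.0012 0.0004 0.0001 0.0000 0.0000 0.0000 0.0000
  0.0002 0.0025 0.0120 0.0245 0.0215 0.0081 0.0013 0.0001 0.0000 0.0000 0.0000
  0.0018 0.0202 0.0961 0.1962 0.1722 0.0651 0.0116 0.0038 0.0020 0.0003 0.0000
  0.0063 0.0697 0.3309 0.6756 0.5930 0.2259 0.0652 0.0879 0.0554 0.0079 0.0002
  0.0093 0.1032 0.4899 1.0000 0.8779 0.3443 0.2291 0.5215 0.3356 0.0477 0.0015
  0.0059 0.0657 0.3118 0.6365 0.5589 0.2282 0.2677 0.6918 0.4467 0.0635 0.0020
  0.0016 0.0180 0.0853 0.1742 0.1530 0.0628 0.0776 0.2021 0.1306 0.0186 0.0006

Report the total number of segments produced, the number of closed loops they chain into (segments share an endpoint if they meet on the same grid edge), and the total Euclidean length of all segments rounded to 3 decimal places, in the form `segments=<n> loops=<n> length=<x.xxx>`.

segments=6 loops=1 length=5.633

cell (7,2): code 0100 → (7.057,3.000)–(8.000,2.400)
cell (7,3): code 1100 → (7.355,4.000)–(7.057,3.000)
cell (7,4): code 1000 → (8.000,4.345)–(7.355,4.000)
cell (8,2): code 0010 → (8.000,2.400)–(8.842,3.000)
cell (8,3): code 0011 → (8.842,3.000)–(8.576,4.000)
cell (8,4): code 0001 → (8.576,4.000)–(8.000,4.345)
total: 6 segments, chained into 1 closed loop(s), length Σ = 5.632944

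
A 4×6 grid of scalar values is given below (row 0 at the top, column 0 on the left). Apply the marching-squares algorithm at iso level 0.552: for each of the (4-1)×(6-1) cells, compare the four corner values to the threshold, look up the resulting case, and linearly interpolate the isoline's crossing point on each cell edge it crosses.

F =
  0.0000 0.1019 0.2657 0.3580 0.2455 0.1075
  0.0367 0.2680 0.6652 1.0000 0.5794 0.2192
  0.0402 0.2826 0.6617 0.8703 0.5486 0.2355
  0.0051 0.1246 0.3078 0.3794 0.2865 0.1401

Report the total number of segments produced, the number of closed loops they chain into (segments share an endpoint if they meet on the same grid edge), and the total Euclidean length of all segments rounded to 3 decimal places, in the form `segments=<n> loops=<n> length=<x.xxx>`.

segments=10 loops=1 length=7.437

cell (0,1): code 0100 → (0.717,2.000)–(1.000,1.715)
cell (0,2): code 1100 → (0.302,3.000)–(0.717,2.000)
cell (0,3): code 1100 → (0.918,4.000)–(0.302,3.000)
cell (0,4): code 1000 → (1.000,4.076)–(0.918,4.000)
cell (1,1): code 0110 → (1.000,1.715)–(2.000,1.711)
cell (1,3): code 1011 → (2.000,3.989)–(1.890,4.000)
cell (1,4): code 0001 → (1.890,4.000)–(1.000,4.076)
cell (2,1): code 0010 → (2.000,1.711)–(2.310,2.000)
cell (2,2): code 0011 → (2.310,2.000)–(2.648,3.000)
cell (2,3): code 0001 → (2.648,3.000)–(2.000,3.989)
total: 10 segments, chained into 1 closed loop(s), length Σ = 7.437131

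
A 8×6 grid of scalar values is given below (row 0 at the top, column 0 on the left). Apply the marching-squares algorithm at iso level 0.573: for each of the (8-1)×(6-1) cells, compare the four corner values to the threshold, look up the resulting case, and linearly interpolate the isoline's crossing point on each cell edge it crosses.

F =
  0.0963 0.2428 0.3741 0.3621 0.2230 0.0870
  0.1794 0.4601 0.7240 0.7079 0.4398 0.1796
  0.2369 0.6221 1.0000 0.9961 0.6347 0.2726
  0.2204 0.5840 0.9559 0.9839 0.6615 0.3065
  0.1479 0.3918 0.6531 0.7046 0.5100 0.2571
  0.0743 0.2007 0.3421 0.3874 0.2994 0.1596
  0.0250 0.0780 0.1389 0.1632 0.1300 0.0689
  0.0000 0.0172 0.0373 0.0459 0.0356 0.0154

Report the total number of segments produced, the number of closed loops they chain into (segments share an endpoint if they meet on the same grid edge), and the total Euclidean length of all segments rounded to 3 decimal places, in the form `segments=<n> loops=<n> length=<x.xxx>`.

cell (0,1): code 0100 → (0.568,2.000)–(1.000,1.428)
cell (0,2): code 1100 → (0.610,3.000)–(0.568,2.000)
cell (0,3): code 1000 → (1.000,3.503)–(0.610,3.000)
cell (1,0): code 0100 → (1.697,1.000)–(2.000,0.873)
cell (1,1): code 1110 → (1.000,1.428)–(1.697,1.000)
cell (1,3): code 1101 → (1.683,4.000)–(1.000,3.503)
cell (1,4): code 1000 → (2.000,4.170)–(1.683,4.000)
cell (2,0): code 0110 → (2.000,0.873)–(3.000,0.970)
cell (2,4): code 1001 → (3.000,4.249)–(2.000,4.170)
cell (3,0): code 0010 → (3.000,0.970)–(3.057,1.000)
cell (3,1): code 0111 → (3.057,1.000)–(4.000,1.693)
cell (3,3): code 1011 → (4.000,3.676)–(3.584,4.000)
cell (3,4): code 0001 → (3.584,4.000)–(3.000,4.249)
cell (4,1): code 0010 → (4.000,1.693)–(4.258,2.000)
cell (4,2): code 0011 → (4.258,2.000)–(4.415,3.000)
cell (4,3): code 0001 → (4.415,3.000)–(4.000,3.676)
total: 16 segments, chained into 1 closed loop(s), length Σ = 11.316313

segments=16 loops=1 length=11.316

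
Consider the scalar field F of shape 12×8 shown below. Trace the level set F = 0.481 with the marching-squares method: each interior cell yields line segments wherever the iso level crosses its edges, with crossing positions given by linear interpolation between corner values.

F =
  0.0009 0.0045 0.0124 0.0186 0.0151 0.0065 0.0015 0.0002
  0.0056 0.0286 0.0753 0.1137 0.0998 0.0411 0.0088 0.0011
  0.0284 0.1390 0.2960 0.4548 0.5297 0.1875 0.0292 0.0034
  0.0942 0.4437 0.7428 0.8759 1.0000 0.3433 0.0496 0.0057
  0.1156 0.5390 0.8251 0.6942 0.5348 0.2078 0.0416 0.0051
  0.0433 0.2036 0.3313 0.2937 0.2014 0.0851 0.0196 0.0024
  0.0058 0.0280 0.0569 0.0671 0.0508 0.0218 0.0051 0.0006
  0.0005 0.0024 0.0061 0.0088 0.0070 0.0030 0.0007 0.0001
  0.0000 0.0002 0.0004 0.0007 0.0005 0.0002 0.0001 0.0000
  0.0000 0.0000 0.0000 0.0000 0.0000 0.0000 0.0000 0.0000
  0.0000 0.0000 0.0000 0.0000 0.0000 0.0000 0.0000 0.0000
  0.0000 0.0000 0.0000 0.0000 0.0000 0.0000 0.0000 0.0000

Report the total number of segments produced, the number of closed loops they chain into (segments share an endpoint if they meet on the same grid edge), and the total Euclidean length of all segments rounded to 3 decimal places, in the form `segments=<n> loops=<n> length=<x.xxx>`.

cell (1,3): code 0100 → (1.887,4.000)–(2.000,3.350)
cell (1,4): code 1000 → (2.000,4.142)–(1.887,4.000)
cell (2,1): code 0100 → (2.414,2.000)–(3.000,1.125)
cell (2,2): code 1100 → (2.062,3.000)–(2.414,2.000)
cell (2,3): code 1110 → (2.000,3.350)–(2.062,3.000)
cell (2,4): code 1001 → (3.000,4.790)–(2.000,4.142)
cell (3,0): code 0100 → (3.391,1.000)–(4.000,0.863)
cell (3,1): code 1110 → (3.000,1.125)–(3.391,1.000)
cell (3,4): code 1001 → (4.000,4.165)–(3.000,4.790)
cell (4,0): code 0010 → (4.000,0.863)–(4.173,1.000)
cell (4,1): code 0011 → (4.173,1.000)–(4.697,2.000)
cell (4,2): code 0011 → (4.697,2.000)–(4.532,3.000)
cell (4,3): code 0011 → (4.532,3.000)–(4.161,4.000)
cell (4,4): code 0001 → (4.161,4.000)–(4.000,4.165)
total: 14 segments, chained into 1 closed loop(s), length Σ = 10.376487

segments=14 loops=1 length=10.376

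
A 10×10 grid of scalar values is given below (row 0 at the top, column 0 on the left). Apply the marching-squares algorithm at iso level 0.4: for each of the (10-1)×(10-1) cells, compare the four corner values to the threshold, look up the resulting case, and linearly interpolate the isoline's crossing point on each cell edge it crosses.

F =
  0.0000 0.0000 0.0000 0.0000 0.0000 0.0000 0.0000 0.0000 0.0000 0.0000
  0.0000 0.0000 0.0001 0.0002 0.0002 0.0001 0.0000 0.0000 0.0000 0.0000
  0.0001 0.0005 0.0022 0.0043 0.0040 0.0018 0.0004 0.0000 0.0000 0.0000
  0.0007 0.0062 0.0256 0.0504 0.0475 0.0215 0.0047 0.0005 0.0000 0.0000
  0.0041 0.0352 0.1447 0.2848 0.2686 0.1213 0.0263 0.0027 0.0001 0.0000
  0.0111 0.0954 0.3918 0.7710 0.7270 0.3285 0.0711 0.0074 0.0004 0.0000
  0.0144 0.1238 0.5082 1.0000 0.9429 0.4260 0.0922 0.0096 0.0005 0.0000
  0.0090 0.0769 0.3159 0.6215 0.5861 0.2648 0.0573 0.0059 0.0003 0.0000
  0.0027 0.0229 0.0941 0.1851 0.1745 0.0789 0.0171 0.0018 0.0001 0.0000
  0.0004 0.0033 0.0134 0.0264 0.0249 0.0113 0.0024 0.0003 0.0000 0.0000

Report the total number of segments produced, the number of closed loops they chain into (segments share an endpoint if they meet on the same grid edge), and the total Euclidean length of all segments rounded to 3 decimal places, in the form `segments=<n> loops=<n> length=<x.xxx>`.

cell (4,2): code 0100 → (4.237,3.000)–(5.000,2.022)
cell (4,3): code 1100 → (4.287,4.000)–(4.237,3.000)
cell (4,4): code 1000 → (5.000,4.821)–(4.287,4.000)
cell (5,1): code 0100 → (5.070,2.000)–(6.000,1.719)
cell (5,2): code 1110 → (5.000,2.022)–(5.070,2.000)
cell (5,4): code 1101 → (5.733,5.000)–(5.000,4.821)
cell (5,5): code 1000 → (6.000,5.078)–(5.733,5.000)
cell (6,1): code 0010 → (6.000,1.719)–(6.563,2.000)
cell (6,2): code 0111 → (6.563,2.000)–(7.000,2.275)
cell (6,4): code 1011 → (7.000,4.579)–(6.161,5.000)
cell (6,5): code 0001 → (6.161,5.000)–(6.000,5.078)
cell (7,2): code 0010 → (7.000,2.275)–(7.508,3.000)
cell (7,3): code 0011 → (7.508,3.000)–(7.452,4.000)
cell (7,4): code 0001 → (7.452,4.000)–(7.000,4.579)
total: 14 segments, chained into 1 closed loop(s), length Σ = 10.291483

segments=14 loops=1 length=10.291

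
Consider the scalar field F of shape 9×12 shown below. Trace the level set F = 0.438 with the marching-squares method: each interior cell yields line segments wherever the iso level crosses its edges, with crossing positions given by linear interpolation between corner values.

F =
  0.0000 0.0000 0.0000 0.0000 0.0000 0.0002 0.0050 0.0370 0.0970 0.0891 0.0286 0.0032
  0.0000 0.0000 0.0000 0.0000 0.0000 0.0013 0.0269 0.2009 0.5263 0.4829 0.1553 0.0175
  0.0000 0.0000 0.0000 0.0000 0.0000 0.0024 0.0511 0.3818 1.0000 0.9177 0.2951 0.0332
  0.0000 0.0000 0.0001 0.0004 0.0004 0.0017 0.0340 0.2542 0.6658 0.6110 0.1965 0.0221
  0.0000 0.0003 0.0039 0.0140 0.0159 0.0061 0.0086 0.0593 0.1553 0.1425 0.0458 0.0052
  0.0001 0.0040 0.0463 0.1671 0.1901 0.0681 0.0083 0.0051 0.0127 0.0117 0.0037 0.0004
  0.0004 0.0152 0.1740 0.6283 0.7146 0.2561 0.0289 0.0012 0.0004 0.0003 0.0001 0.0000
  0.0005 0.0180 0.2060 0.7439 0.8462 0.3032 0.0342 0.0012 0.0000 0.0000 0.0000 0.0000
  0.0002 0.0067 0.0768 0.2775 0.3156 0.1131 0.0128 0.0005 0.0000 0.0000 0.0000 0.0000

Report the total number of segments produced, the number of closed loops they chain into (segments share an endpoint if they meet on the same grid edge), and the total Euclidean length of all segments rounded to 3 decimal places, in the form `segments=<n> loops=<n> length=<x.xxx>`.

cell (0,7): code 0100 → (0.794,8.000)–(1.000,7.729)
cell (0,8): code 1100 → (0.886,9.000)–(0.794,8.000)
cell (0,9): code 1000 → (1.000,9.137)–(0.886,9.000)
cell (1,7): code 0110 → (1.000,7.729)–(2.000,7.091)
cell (1,9): code 1001 → (2.000,9.770)–(1.000,9.137)
cell (2,7): code 0110 → (2.000,7.091)–(3.000,7.447)
cell (2,9): code 1001 → (3.000,9.417)–(2.000,9.770)
cell (3,7): code 0010 → (3.000,7.447)–(3.446,8.000)
cell (3,8): code 0011 → (3.446,8.000)–(3.369,9.000)
cell (3,9): code 0001 → (3.369,9.000)–(3.000,9.417)
cell (5,2): code 0100 → (5.587,3.000)–(6.000,2.581)
cell (5,3): code 1100 → (5.473,4.000)–(5.587,3.000)
cell (5,4): code 1000 → (6.000,4.603)–(5.473,4.000)
cell (6,2): code 0110 → (6.000,2.581)–(7.000,2.431)
cell (6,4): code 1001 → (7.000,4.752)–(6.000,4.603)
cell (7,2): code 0010 → (7.000,2.431)–(7.656,3.000)
cell (7,3): code 0011 → (7.656,3.000)–(7.769,4.000)
cell (7,4): code 0001 → (7.769,4.000)–(7.000,4.752)
total: 18 segments, chained into 2 closed loop(s), length Σ = 15.653863

segments=18 loops=2 length=15.654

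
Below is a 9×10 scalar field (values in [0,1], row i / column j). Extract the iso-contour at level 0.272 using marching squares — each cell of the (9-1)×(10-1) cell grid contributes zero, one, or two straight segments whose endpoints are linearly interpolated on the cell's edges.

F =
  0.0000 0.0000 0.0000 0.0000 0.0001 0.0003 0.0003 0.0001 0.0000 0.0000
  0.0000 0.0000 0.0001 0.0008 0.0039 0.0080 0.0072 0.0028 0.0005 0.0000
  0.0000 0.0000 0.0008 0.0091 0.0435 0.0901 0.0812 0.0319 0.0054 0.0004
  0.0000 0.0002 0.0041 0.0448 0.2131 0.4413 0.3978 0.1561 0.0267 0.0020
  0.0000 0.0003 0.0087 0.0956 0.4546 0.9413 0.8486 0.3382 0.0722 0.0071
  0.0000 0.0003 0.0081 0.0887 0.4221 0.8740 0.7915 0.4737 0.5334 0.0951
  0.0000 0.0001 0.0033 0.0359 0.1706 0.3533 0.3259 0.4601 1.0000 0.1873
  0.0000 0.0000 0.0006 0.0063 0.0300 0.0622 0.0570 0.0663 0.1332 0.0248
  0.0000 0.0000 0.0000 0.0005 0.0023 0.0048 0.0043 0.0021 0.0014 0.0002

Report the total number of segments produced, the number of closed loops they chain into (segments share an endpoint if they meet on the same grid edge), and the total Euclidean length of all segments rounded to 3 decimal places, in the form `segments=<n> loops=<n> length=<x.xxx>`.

cell (2,4): code 0100 → (2.518,5.000)–(3.000,4.258)
cell (2,5): code 1100 → (2.603,6.000)–(2.518,5.000)
cell (2,6): code 1000 → (3.000,6.520)–(2.603,6.000)
cell (3,3): code 0100 → (3.244,4.000)–(4.000,3.491)
cell (3,4): code 1110 → (3.000,4.258)–(3.244,4.000)
cell (3,6): code 1101 → (3.636,7.000)–(3.000,6.520)
cell (3,7): code 1000 → (4.000,7.249)–(3.636,7.000)
cell (4,3): code 0110 → (4.000,3.491)–(5.000,3.550)
cell (4,7): code 1101 → (4.433,8.000)–(4.000,7.249)
cell (4,8): code 1000 → (5.000,8.596)–(4.433,8.000)
cell (5,3): code 0010 → (5.000,3.550)–(5.597,4.000)
cell (5,4): code 0111 → (5.597,4.000)–(6.000,4.555)
cell (5,8): code 1001 → (6.000,8.896)–(5.000,8.596)
cell (6,4): code 0010 → (6.000,4.555)–(6.279,5.000)
cell (6,5): code 0011 → (6.279,5.000)–(6.200,6.000)
cell (6,6): code 0011 → (6.200,6.000)–(6.478,7.000)
cell (6,7): code 0011 → (6.478,7.000)–(6.840,8.000)
cell (6,8): code 0001 → (6.840,8.000)–(6.000,8.896)
total: 18 segments, chained into 1 closed loop(s), length Σ = 15.073671

segments=18 loops=1 length=15.074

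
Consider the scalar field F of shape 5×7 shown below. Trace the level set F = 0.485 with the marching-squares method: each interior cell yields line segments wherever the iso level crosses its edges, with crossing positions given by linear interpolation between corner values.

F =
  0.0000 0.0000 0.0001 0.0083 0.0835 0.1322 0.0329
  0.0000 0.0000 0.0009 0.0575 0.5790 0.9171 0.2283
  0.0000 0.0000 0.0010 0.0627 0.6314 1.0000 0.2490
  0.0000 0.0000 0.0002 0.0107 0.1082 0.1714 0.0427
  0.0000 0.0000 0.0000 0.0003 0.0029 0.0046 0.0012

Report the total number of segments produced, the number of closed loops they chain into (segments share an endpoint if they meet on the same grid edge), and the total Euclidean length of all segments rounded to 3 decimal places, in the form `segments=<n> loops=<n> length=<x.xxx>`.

cell (0,3): code 0100 → (0.810,4.000)–(1.000,3.820)
cell (0,4): code 1100 → (0.449,5.000)–(0.810,4.000)
cell (0,5): code 1000 → (1.000,5.627)–(0.449,5.000)
cell (1,3): code 0110 → (1.000,3.820)–(2.000,3.743)
cell (1,5): code 1001 → (2.000,5.686)–(1.000,5.627)
cell (2,3): code 0010 → (2.000,3.743)–(2.280,4.000)
cell (2,4): code 0011 → (2.280,4.000)–(2.622,5.000)
cell (2,5): code 0001 → (2.622,5.000)–(2.000,5.686)
total: 8 segments, chained into 1 closed loop(s), length Σ = 6.526587

segments=8 loops=1 length=6.527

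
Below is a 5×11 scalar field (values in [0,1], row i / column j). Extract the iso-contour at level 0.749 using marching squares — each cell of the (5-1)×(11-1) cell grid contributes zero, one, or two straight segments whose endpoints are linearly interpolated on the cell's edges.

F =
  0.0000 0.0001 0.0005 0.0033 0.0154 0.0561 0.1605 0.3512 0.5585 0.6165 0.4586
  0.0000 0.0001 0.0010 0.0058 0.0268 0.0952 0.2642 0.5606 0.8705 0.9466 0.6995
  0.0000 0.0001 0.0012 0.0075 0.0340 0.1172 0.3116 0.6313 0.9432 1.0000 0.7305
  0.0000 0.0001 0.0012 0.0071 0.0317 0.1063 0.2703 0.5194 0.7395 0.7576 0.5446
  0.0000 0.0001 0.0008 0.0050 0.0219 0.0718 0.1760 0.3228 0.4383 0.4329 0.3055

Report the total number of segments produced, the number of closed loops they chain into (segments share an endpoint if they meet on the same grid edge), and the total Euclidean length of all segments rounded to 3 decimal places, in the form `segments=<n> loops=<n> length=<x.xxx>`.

segments=10 loops=1 length=8.137

cell (0,7): code 0100 → (0.611,8.000)–(1.000,7.608)
cell (0,8): code 1100 → (0.401,9.000)–(0.611,8.000)
cell (0,9): code 1000 → (1.000,9.800)–(0.401,9.000)
cell (1,7): code 0110 → (1.000,7.608)–(2.000,7.377)
cell (1,9): code 1001 → (2.000,9.931)–(1.000,9.800)
cell (2,7): code 0010 → (2.000,7.377)–(2.953,8.000)
cell (2,8): code 0111 → (2.953,8.000)–(3.000,8.525)
cell (2,9): code 1001 → (3.000,9.040)–(2.000,9.931)
cell (3,8): code 0010 → (3.000,8.525)–(3.026,9.000)
cell (3,9): code 0001 → (3.026,9.000)–(3.000,9.040)
total: 10 segments, chained into 1 closed loop(s), length Σ = 8.137127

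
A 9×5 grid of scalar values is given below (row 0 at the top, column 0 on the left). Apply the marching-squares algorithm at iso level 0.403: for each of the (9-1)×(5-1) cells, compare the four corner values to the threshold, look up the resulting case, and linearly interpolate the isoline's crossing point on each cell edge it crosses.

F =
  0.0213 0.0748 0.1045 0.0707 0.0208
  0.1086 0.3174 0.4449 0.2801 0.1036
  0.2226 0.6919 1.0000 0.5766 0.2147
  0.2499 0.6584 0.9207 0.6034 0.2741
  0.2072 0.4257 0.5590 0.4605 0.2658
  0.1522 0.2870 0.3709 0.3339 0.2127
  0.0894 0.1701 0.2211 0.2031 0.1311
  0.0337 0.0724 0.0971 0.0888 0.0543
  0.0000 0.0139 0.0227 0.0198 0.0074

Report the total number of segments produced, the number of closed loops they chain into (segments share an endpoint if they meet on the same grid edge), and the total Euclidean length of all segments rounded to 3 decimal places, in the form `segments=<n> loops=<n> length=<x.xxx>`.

segments=14 loops=1 length=11.129

cell (0,1): code 0100 → (0.877,2.000)–(1.000,1.671)
cell (0,2): code 1000 → (1.000,2.254)–(0.877,2.000)
cell (1,0): code 0100 → (1.229,1.000)–(2.000,0.384)
cell (1,1): code 1110 → (1.000,1.671)–(1.229,1.000)
cell (1,2): code 1101 → (1.415,3.000)–(1.000,2.254)
cell (1,3): code 1000 → (2.000,3.480)–(1.415,3.000)
cell (2,0): code 0110 → (2.000,0.384)–(3.000,0.375)
cell (2,3): code 1001 → (3.000,3.609)–(2.000,3.480)
cell (3,0): code 0110 → (3.000,0.375)–(4.000,0.896)
cell (3,3): code 1001 → (4.000,3.295)–(3.000,3.609)
cell (4,0): code 0010 → (4.000,0.896)–(4.164,1.000)
cell (4,1): code 0011 → (4.164,1.000)–(4.829,2.000)
cell (4,2): code 0011 → (4.829,2.000)–(4.454,3.000)
cell (4,3): code 0001 → (4.454,3.000)–(4.000,3.295)
total: 14 segments, chained into 1 closed loop(s), length Σ = 11.128607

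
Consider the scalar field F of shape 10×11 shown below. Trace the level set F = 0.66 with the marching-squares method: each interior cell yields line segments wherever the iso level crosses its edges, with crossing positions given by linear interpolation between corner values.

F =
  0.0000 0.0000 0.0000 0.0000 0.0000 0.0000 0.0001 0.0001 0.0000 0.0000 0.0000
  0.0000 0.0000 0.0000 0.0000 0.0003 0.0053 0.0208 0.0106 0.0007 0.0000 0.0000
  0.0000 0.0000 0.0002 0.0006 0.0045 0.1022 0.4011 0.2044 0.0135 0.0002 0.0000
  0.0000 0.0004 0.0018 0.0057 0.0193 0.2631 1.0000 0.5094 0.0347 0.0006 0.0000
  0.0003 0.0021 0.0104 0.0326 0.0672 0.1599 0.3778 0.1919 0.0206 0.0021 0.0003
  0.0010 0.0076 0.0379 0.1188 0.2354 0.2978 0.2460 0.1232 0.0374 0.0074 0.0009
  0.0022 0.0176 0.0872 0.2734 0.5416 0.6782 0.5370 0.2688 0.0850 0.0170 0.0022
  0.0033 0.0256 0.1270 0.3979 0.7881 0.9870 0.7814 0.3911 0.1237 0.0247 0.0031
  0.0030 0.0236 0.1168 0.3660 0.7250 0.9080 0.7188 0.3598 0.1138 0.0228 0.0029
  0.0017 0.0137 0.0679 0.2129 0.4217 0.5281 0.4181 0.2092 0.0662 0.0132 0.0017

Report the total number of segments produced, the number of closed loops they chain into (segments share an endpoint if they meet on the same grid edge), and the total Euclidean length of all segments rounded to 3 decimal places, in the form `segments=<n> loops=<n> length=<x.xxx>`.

segments=16 loops=2 length=11.451

cell (2,5): code 0100 → (2.432,6.000)–(3.000,5.539)
cell (2,6): code 1000 → (3.000,6.693)–(2.432,6.000)
cell (3,5): code 0010 → (3.000,5.539)–(3.546,6.000)
cell (3,6): code 0001 → (3.546,6.000)–(3.000,6.693)
cell (5,4): code 0100 → (5.952,5.000)–(6.000,4.867)
cell (5,5): code 1000 → (6.000,5.129)–(5.952,5.000)
cell (6,3): code 0100 → (6.480,4.000)–(7.000,3.672)
cell (6,4): code 1110 → (6.000,4.867)–(6.480,4.000)
cell (6,5): code 1101 → (6.503,6.000)–(6.000,5.129)
cell (6,6): code 1000 → (7.000,6.311)–(6.503,6.000)
cell (7,3): code 0110 → (7.000,3.672)–(8.000,3.819)
cell (7,6): code 1001 → (8.000,6.164)–(7.000,6.311)
cell (8,3): code 0010 → (8.000,3.819)–(8.214,4.000)
cell (8,4): code 0011 → (8.214,4.000)–(8.653,5.000)
cell (8,5): code 0011 → (8.653,5.000)–(8.196,6.000)
cell (8,6): code 0001 → (8.196,6.000)–(8.000,6.164)
total: 16 segments, chained into 2 closed loop(s), length Σ = 11.450660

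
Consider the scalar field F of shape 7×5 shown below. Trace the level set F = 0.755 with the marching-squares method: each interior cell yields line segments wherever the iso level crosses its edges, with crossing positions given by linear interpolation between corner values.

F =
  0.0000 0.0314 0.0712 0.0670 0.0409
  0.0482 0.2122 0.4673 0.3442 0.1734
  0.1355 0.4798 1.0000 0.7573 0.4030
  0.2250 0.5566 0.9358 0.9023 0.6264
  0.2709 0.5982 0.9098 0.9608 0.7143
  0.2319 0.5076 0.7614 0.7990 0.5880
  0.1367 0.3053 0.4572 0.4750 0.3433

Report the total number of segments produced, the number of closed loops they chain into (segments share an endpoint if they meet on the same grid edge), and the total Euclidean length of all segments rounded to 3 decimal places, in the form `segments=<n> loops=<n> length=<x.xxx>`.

segments=12 loops=1 length=9.514

cell (1,1): code 0100 → (1.540,2.000)–(2.000,1.529)
cell (1,2): code 1100 → (1.994,3.000)–(1.540,2.000)
cell (1,3): code 1000 → (2.000,3.006)–(1.994,3.000)
cell (2,1): code 0110 → (2.000,1.529)–(3.000,1.523)
cell (2,3): code 1001 → (3.000,3.534)–(2.000,3.006)
cell (3,1): code 0110 → (3.000,1.523)–(4.000,1.503)
cell (3,3): code 1001 → (4.000,3.835)–(3.000,3.534)
cell (4,1): code 0110 → (4.000,1.503)–(5.000,1.975)
cell (4,3): code 1001 → (5.000,3.209)–(4.000,3.835)
cell (5,1): code 0010 → (5.000,1.975)–(5.021,2.000)
cell (5,2): code 0011 → (5.021,2.000)–(5.136,3.000)
cell (5,3): code 0001 → (5.136,3.000)–(5.000,3.209)
total: 12 segments, chained into 1 closed loop(s), length Σ = 9.514145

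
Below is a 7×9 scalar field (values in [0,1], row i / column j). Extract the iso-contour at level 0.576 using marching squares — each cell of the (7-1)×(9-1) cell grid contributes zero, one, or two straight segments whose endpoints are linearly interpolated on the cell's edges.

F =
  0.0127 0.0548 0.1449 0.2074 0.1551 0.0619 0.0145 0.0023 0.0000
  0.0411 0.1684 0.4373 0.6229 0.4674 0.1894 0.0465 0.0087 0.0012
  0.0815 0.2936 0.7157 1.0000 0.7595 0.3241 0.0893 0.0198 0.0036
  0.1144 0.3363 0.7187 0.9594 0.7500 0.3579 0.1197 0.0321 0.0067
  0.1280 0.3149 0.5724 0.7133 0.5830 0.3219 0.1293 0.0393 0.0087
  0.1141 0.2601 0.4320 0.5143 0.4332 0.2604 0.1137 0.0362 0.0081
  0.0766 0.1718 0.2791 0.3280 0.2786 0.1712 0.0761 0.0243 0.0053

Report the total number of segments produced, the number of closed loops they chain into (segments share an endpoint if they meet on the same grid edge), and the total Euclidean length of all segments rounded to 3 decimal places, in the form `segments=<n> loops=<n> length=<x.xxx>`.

cell (0,2): code 0100 → (0.887,3.000)–(1.000,2.747)
cell (0,3): code 1000 → (1.000,3.302)–(0.887,3.000)
cell (1,1): code 0100 → (1.498,2.000)–(2.000,1.669)
cell (1,2): code 1110 → (1.000,2.747)–(1.498,2.000)
cell (1,3): code 1101 → (1.372,4.000)–(1.000,3.302)
cell (1,4): code 1000 → (2.000,4.421)–(1.372,4.000)
cell (2,1): code 0110 → (2.000,1.669)–(3.000,1.627)
cell (2,4): code 1001 → (3.000,4.444)–(2.000,4.421)
cell (3,1): code 0010 → (3.000,1.627)–(3.975,2.000)
cell (3,2): code 0111 → (3.975,2.000)–(4.000,2.026)
cell (3,4): code 1001 → (4.000,4.027)–(3.000,4.444)
cell (4,2): code 0010 → (4.000,2.026)–(4.690,3.000)
cell (4,3): code 0011 → (4.690,3.000)–(4.047,4.000)
cell (4,4): code 0001 → (4.047,4.000)–(4.000,4.027)
total: 14 segments, chained into 1 closed loop(s), length Σ = 10.246985

segments=14 loops=1 length=10.247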